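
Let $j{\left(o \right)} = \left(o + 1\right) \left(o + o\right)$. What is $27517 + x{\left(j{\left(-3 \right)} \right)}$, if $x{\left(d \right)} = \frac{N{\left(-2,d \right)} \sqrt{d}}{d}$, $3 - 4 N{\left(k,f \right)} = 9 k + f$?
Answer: $27517 + \frac{3 \sqrt{3}}{8} \approx 27518.0$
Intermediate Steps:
$N{\left(k,f \right)} = \frac{3}{4} - \frac{9 k}{4} - \frac{f}{4}$ ($N{\left(k,f \right)} = \frac{3}{4} - \frac{9 k + f}{4} = \frac{3}{4} - \frac{f + 9 k}{4} = \frac{3}{4} - \left(\frac{f}{4} + \frac{9 k}{4}\right) = \frac{3}{4} - \frac{9 k}{4} - \frac{f}{4}$)
$j{\left(o \right)} = 2 o \left(1 + o\right)$ ($j{\left(o \right)} = \left(1 + o\right) 2 o = 2 o \left(1 + o\right)$)
$x{\left(d \right)} = \frac{\frac{21}{4} - \frac{d}{4}}{\sqrt{d}}$ ($x{\left(d \right)} = \frac{\left(\frac{3}{4} - - \frac{9}{2} - \frac{d}{4}\right) \sqrt{d}}{d} = \frac{\left(\frac{3}{4} + \frac{9}{2} - \frac{d}{4}\right) \sqrt{d}}{d} = \frac{\left(\frac{21}{4} - \frac{d}{4}\right) \sqrt{d}}{d} = \frac{\sqrt{d} \left(\frac{21}{4} - \frac{d}{4}\right)}{d} = \frac{\frac{21}{4} - \frac{d}{4}}{\sqrt{d}}$)
$27517 + x{\left(j{\left(-3 \right)} \right)} = 27517 + \frac{21 - 2 \left(-3\right) \left(1 - 3\right)}{4 \cdot 2 \sqrt{3}} = 27517 + \frac{21 - 2 \left(-3\right) \left(-2\right)}{4 \cdot 2 \sqrt{3}} = 27517 + \frac{21 - 12}{4 \cdot 2 \sqrt{3}} = 27517 + \frac{\frac{\sqrt{3}}{6} \left(21 - 12\right)}{4} = 27517 + \frac{1}{4} \frac{\sqrt{3}}{6} \cdot 9 = 27517 + \frac{3 \sqrt{3}}{8}$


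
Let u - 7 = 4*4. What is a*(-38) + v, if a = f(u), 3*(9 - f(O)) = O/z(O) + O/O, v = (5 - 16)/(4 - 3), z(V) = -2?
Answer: -486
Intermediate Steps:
u = 23 (u = 7 + 4*4 = 7 + 16 = 23)
v = -11 (v = -11/1 = -11*1 = -11)
f(O) = 26/3 + O/6 (f(O) = 9 - (O/(-2) + O/O)/3 = 9 - (O*(-½) + 1)/3 = 9 - (-O/2 + 1)/3 = 9 - (1 - O/2)/3 = 9 + (-⅓ + O/6) = 26/3 + O/6)
a = 25/2 (a = 26/3 + (⅙)*23 = 26/3 + 23/6 = 25/2 ≈ 12.500)
a*(-38) + v = (25/2)*(-38) - 11 = -475 - 11 = -486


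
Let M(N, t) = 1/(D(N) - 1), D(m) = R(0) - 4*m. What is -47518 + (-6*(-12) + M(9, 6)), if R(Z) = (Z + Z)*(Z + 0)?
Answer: -1755503/37 ≈ -47446.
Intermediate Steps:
R(Z) = 2*Z**2 (R(Z) = (2*Z)*Z = 2*Z**2)
D(m) = -4*m (D(m) = 2*0**2 - 4*m = 2*0 - 4*m = 0 - 4*m = -4*m)
M(N, t) = 1/(-1 - 4*N) (M(N, t) = 1/(-4*N - 1) = 1/(-1 - 4*N))
-47518 + (-6*(-12) + M(9, 6)) = -47518 + (-6*(-12) - 1/(1 + 4*9)) = -47518 + (72 - 1/(1 + 36)) = -47518 + (72 - 1/37) = -47518 + 2663/37 = -1755503/37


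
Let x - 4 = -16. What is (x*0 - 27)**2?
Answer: 729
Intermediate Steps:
x = -12 (x = 4 - 16 = -12)
(x*0 - 27)**2 = (-12*0 - 27)**2 = (0 - 27)**2 = (-27)**2 = 729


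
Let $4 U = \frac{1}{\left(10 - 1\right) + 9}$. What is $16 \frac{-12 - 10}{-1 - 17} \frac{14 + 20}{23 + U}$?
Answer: $\frac{47872}{1657} \approx 28.891$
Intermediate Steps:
$U = \frac{1}{72}$ ($U = \frac{1}{4 \left(\left(10 - 1\right) + 9\right)} = \frac{1}{4 \left(9 + 9\right)} = \frac{1}{4 \cdot 18} = \frac{1}{4} \cdot \frac{1}{18} = \frac{1}{72} \approx 0.013889$)
$16 \frac{-12 - 10}{-1 - 17} \frac{14 + 20}{23 + U} = 16 \frac{-12 - 10}{-1 - 17} \frac{14 + 20}{23 + \frac{1}{72}} = 16 \left(- \frac{22}{-18}\right) \frac{34}{\frac{1657}{72}} = 16 \left(\left(-22\right) \left(- \frac{1}{18}\right)\right) 34 \cdot \frac{72}{1657} = 16 \cdot \frac{11}{9} \cdot \frac{2448}{1657} = \frac{176}{9} \cdot \frac{2448}{1657} = \frac{47872}{1657}$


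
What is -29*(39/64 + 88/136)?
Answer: -39643/1088 ≈ -36.437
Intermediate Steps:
-29*(39/64 + 88/136) = -29*(39*(1/64) + 88*(1/136)) = -29*(39/64 + 11/17) = -29*1367/1088 = -39643/1088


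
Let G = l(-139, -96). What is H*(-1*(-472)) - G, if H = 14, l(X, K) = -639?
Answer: 7247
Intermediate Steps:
G = -639
H*(-1*(-472)) - G = 14*(-1*(-472)) - 1*(-639) = 14*472 + 639 = 6608 + 639 = 7247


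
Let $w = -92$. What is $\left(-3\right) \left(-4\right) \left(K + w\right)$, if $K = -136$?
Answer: $-2736$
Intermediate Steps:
$\left(-3\right) \left(-4\right) \left(K + w\right) = \left(-3\right) \left(-4\right) \left(-136 - 92\right) = 12 \left(-228\right) = -2736$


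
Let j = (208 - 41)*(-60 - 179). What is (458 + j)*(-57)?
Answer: 2248935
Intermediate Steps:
j = -39913 (j = 167*(-239) = -39913)
(458 + j)*(-57) = (458 - 39913)*(-57) = -39455*(-57) = 2248935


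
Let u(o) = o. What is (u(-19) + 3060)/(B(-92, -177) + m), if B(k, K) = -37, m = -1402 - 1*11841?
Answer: -3041/13280 ≈ -0.22899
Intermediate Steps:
m = -13243 (m = -1402 - 11841 = -13243)
(u(-19) + 3060)/(B(-92, -177) + m) = (-19 + 3060)/(-37 - 13243) = 3041/(-13280) = 3041*(-1/13280) = -3041/13280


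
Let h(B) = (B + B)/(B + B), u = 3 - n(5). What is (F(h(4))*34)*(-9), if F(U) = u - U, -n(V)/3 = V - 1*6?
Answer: 306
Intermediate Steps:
n(V) = 18 - 3*V (n(V) = -3*(V - 1*6) = -3*(V - 6) = -3*(-6 + V) = 18 - 3*V)
u = 0 (u = 3 - (18 - 3*5) = 3 - (18 - 15) = 3 - 1*3 = 3 - 3 = 0)
h(B) = 1 (h(B) = (2*B)/((2*B)) = (2*B)*(1/(2*B)) = 1)
F(U) = -U (F(U) = 0 - U = -U)
(F(h(4))*34)*(-9) = (-1*1*34)*(-9) = -1*34*(-9) = -34*(-9) = 306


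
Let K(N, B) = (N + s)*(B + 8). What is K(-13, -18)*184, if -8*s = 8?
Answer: 25760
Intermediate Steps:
s = -1 (s = -⅛*8 = -1)
K(N, B) = (-1 + N)*(8 + B) (K(N, B) = (N - 1)*(B + 8) = (-1 + N)*(8 + B))
K(-13, -18)*184 = (-8 - 1*(-18) + 8*(-13) - 18*(-13))*184 = (-8 + 18 - 104 + 234)*184 = 140*184 = 25760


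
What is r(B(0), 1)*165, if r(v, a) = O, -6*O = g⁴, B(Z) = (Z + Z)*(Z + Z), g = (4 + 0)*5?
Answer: -4400000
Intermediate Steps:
g = 20 (g = 4*5 = 20)
B(Z) = 4*Z² (B(Z) = (2*Z)*(2*Z) = 4*Z²)
O = -80000/3 (O = -⅙*20⁴ = -⅙*160000 = -80000/3 ≈ -26667.)
r(v, a) = -80000/3
r(B(0), 1)*165 = -80000/3*165 = -4400000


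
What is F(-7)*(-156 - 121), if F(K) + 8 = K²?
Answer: -11357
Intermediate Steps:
F(K) = -8 + K²
F(-7)*(-156 - 121) = (-8 + (-7)²)*(-156 - 121) = (-8 + 49)*(-277) = 41*(-277) = -11357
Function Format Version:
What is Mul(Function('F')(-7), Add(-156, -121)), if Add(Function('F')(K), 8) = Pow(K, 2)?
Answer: -11357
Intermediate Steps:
Function('F')(K) = Add(-8, Pow(K, 2))
Mul(Function('F')(-7), Add(-156, -121)) = Mul(Add(-8, Pow(-7, 2)), Add(-156, -121)) = Mul(Add(-8, 49), -277) = Mul(41, -277) = -11357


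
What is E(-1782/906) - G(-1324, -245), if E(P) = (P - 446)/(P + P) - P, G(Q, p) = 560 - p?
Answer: -61813159/89694 ≈ -689.16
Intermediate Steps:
E(P) = -P + (-446 + P)/(2*P) (E(P) = (-446 + P)/((2*P)) - P = (-446 + P)*(1/(2*P)) - P = (-446 + P)/(2*P) - P = -P + (-446 + P)/(2*P))
E(-1782/906) - G(-1324, -245) = (½ - (-1782)/906 - 223/((-1782/906))) - (560 - 1*(-245)) = (½ - (-1782)/906 - 223/((-1782*1/906))) - (560 + 245) = (½ - 1*(-297/151) - 223/(-297/151)) - 1*805 = (½ + 297/151 - 223*(-151/297)) - 805 = (½ + 297/151 + 33673/297) - 805 = 10390511/89694 - 805 = -61813159/89694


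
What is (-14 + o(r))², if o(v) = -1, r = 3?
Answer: 225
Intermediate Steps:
(-14 + o(r))² = (-14 - 1)² = (-15)² = 225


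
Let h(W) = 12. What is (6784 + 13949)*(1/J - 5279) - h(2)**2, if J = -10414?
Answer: -1139808686247/10414 ≈ -1.0945e+8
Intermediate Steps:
(6784 + 13949)*(1/J - 5279) - h(2)**2 = (6784 + 13949)*(1/(-10414) - 5279) - 1*12**2 = 20733*(-1/10414 - 5279) - 1*144 = 20733*(-54975507/10414) - 144 = -1139807186631/10414 - 144 = -1139808686247/10414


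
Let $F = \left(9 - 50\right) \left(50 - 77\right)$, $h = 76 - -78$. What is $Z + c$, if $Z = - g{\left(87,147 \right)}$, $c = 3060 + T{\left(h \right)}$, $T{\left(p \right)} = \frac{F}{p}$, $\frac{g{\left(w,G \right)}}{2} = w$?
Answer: $\frac{445551}{154} \approx 2893.2$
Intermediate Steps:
$h = 154$ ($h = 76 + 78 = 154$)
$g{\left(w,G \right)} = 2 w$
$F = 1107$ ($F = \left(-41\right) \left(-27\right) = 1107$)
$T{\left(p \right)} = \frac{1107}{p}$
$c = \frac{472347}{154}$ ($c = 3060 + \frac{1107}{154} = \frac{472347}{154} \approx 3067.2$)
$Z = -174$ ($Z = - 2 \cdot 87 = \left(-1\right) 174 = -174$)
$Z + c = -174 + \frac{472347}{154} = \frac{445551}{154}$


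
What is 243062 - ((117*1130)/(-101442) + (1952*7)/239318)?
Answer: 491735107068647/2023074713 ≈ 2.4306e+5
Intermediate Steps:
243062 - ((117*1130)/(-101442) + (1952*7)/239318) = 243062 - (132210*(-1/101442) + 13664*(1/239318)) = 243062 - (-22035/16907 + 6832/119659) = 243062 - 1*(-2521177441/2023074713) = 243062 + 2521177441/2023074713 = 491735107068647/2023074713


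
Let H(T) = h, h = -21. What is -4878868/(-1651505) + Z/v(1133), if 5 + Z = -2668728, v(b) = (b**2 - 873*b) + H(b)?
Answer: -2970311413953/486465661295 ≈ -6.1059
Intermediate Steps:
H(T) = -21
v(b) = -21 + b**2 - 873*b (v(b) = (b**2 - 873*b) - 21 = -21 + b**2 - 873*b)
Z = -2668733 (Z = -5 - 2668728 = -2668733)
-4878868/(-1651505) + Z/v(1133) = -4878868/(-1651505) - 2668733/(-21 + 1133**2 - 873*1133) = -4878868*(-1/1651505) - 2668733/(-21 + 1283689 - 989109) = 4878868/1651505 - 2668733/294559 = -2970311413953/486465661295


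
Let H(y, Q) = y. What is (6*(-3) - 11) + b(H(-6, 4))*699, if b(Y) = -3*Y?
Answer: 12553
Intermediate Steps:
b(Y) = -3*Y
(6*(-3) - 11) + b(H(-6, 4))*699 = (6*(-3) - 11) - 3*(-6)*699 = (-18 - 11) + 18*699 = -29 + 12582 = 12553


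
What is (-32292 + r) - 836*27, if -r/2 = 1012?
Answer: -56888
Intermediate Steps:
r = -2024 (r = -2*1012 = -2024)
(-32292 + r) - 836*27 = (-32292 - 2024) - 836*27 = -34316 - 22572 = -56888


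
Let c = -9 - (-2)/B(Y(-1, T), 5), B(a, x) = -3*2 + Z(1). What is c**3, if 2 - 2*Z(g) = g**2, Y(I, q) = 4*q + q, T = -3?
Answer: -1092727/1331 ≈ -820.98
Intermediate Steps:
Y(I, q) = 5*q
Z(g) = 1 - g**2/2
B(a, x) = -11/2 (B(a, x) = -3*2 + (1 - 1/2*1**2) = -6 + (1 - 1/2*1) = -6 + (1 - 1/2) = -6 + 1/2 = -11/2)
c = -103/11 (c = -9 - (-2)/(-11/2) = -9 - (-2)*(-2)/11 = -9 - 1*4/11 = -9 - 4/11 = -103/11 ≈ -9.3636)
c**3 = (-103/11)**3 = -1092727/1331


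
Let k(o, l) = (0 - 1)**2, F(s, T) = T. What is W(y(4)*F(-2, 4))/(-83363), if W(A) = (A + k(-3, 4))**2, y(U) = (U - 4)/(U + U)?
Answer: -1/83363 ≈ -1.1996e-5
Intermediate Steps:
y(U) = (-4 + U)/(2*U) (y(U) = (-4 + U)/((2*U)) = (-4 + U)*(1/(2*U)) = (-4 + U)/(2*U))
k(o, l) = 1 (k(o, l) = (-1)**2 = 1)
W(A) = (1 + A)**2 (W(A) = (A + 1)**2 = (1 + A)**2)
W(y(4)*F(-2, 4))/(-83363) = (1 + ((1/2)*(-4 + 4)/4)*4)**2/(-83363) = (1 + ((1/2)*(1/4)*0)*4)**2*(-1/83363) = (1 + 0*4)**2*(-1/83363) = (1 + 0)**2*(-1/83363) = 1**2*(-1/83363) = 1*(-1/83363) = -1/83363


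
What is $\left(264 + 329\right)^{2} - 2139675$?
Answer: $-1788026$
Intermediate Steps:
$\left(264 + 329\right)^{2} - 2139675 = 593^{2} - 2139675 = 351649 - 2139675 = -1788026$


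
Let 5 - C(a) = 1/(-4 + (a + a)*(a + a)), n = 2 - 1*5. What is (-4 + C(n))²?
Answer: 961/1024 ≈ 0.93848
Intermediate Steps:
n = -3 (n = 2 - 5 = -3)
C(a) = 5 - 1/(-4 + 4*a²) (C(a) = 5 - 1/(-4 + (a + a)*(a + a)) = 5 - 1/(-4 + (2*a)*(2*a)) = 5 - 1/(-4 + 4*a²))
(-4 + C(n))² = (-4 + (-21 + 20*(-3)²)/(4*(-1 + (-3)²)))² = (-4 + (-21 + 20*9)/(4*(-1 + 9)))² = (-4 + (¼)*(-21 + 180)/8)² = (-4 + (¼)*(⅛)*159)² = (-4 + 159/32)² = (31/32)² = 961/1024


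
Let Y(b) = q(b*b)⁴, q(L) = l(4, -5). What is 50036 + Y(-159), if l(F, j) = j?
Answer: 50661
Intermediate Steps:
q(L) = -5
Y(b) = 625 (Y(b) = (-5)⁴ = 625)
50036 + Y(-159) = 50036 + 625 = 50661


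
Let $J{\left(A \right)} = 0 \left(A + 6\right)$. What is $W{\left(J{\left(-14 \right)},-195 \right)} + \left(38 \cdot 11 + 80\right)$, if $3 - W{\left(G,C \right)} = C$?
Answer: $696$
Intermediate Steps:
$J{\left(A \right)} = 0$ ($J{\left(A \right)} = 0 \left(6 + A\right) = 0$)
$W{\left(G,C \right)} = 3 - C$
$W{\left(J{\left(-14 \right)},-195 \right)} + \left(38 \cdot 11 + 80\right) = \left(3 - -195\right) + \left(38 \cdot 11 + 80\right) = \left(3 + 195\right) + \left(418 + 80\right) = 198 + 498 = 696$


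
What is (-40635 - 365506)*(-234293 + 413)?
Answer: 94988257080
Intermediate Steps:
(-40635 - 365506)*(-234293 + 413) = -406141*(-233880) = 94988257080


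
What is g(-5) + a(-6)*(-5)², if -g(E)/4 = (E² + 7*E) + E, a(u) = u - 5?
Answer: -215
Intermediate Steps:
a(u) = -5 + u
g(E) = -32*E - 4*E² (g(E) = -4*((E² + 7*E) + E) = -4*(E² + 8*E) = -32*E - 4*E²)
g(-5) + a(-6)*(-5)² = -4*(-5)*(8 - 5) + (-5 - 6)*(-5)² = -4*(-5)*3 - 11*25 = 60 - 275 = -215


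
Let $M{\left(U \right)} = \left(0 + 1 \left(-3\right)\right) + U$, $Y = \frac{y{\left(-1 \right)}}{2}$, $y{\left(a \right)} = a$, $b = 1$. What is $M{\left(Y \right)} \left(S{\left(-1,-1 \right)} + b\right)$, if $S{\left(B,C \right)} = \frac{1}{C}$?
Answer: $0$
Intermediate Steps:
$Y = - \frac{1}{2} \approx -0.5$
$M{\left(U \right)} = -3 + U$ ($M{\left(U \right)} = \left(0 - 3\right) + U = -3 + U$)
$M{\left(Y \right)} \left(S{\left(-1,-1 \right)} + b\right) = \left(-3 - \frac{1}{2}\right) \left(\frac{1}{-1} + 1\right) = - \frac{7 \left(-1 + 1\right)}{2} = \left(- \frac{7}{2}\right) 0 = 0$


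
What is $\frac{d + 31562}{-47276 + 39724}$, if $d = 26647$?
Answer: $- \frac{58209}{7552} \approx -7.7078$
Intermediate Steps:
$\frac{d + 31562}{-47276 + 39724} = \frac{26647 + 31562}{-47276 + 39724} = \frac{58209}{-7552} = 58209 \left(- \frac{1}{7552}\right) = - \frac{58209}{7552}$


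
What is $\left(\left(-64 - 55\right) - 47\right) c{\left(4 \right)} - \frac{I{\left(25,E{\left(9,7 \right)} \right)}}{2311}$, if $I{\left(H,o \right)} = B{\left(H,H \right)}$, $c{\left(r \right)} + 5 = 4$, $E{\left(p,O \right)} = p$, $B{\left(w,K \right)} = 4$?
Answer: $\frac{383622}{2311} \approx 166.0$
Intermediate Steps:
$c{\left(r \right)} = -1$ ($c{\left(r \right)} = -5 + 4 = -1$)
$I{\left(H,o \right)} = 4$
$\left(\left(-64 - 55\right) - 47\right) c{\left(4 \right)} - \frac{I{\left(25,E{\left(9,7 \right)} \right)}}{2311} = \left(\left(-64 - 55\right) - 47\right) \left(-1\right) - \frac{4}{2311} = \left(-119 - 47\right) \left(-1\right) - 4 \cdot \frac{1}{2311} = \left(-166\right) \left(-1\right) - \frac{4}{2311} = 166 - \frac{4}{2311} = \frac{383622}{2311}$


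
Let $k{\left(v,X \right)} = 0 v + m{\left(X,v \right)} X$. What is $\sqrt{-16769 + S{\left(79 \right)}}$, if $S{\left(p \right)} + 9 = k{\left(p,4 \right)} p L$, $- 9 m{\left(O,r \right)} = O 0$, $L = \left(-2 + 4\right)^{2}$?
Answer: $i \sqrt{16778} \approx 129.53 i$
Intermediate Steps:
$L = 4$ ($L = 2^{2} = 4$)
$m{\left(O,r \right)} = 0$ ($m{\left(O,r \right)} = - \frac{O 0}{9} = \left(- \frac{1}{9}\right) 0 = 0$)
$k{\left(v,X \right)} = 0$ ($k{\left(v,X \right)} = 0 v + 0 X = 0 + 0 = 0$)
$S{\left(p \right)} = -9$ ($S{\left(p \right)} = -9 + 0 p 4 = -9 + 0 \cdot 4 = -9 + 0 = -9$)
$\sqrt{-16769 + S{\left(79 \right)}} = \sqrt{-16769 - 9} = \sqrt{-16778} = i \sqrt{16778}$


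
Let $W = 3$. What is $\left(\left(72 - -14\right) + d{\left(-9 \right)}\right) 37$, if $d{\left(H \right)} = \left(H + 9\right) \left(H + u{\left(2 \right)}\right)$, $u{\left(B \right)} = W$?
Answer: $3182$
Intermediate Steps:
$u{\left(B \right)} = 3$
$d{\left(H \right)} = \left(3 + H\right) \left(9 + H\right)$ ($d{\left(H \right)} = \left(H + 9\right) \left(H + 3\right) = \left(9 + H\right) \left(3 + H\right) = \left(3 + H\right) \left(9 + H\right)$)
$\left(\left(72 - -14\right) + d{\left(-9 \right)}\right) 37 = \left(\left(72 - -14\right) + \left(27 + \left(-9\right)^{2} + 12 \left(-9\right)\right)\right) 37 = \left(\left(72 + 14\right) + \left(27 + 81 - 108\right)\right) 37 = \left(86 + 0\right) 37 = 86 \cdot 37 = 3182$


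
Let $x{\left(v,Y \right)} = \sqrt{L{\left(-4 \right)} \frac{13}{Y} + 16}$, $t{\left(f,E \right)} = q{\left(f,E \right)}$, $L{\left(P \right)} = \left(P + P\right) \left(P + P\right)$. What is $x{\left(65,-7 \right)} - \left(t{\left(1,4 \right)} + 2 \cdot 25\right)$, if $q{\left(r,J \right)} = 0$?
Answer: $-50 + \frac{12 i \sqrt{35}}{7} \approx -50.0 + 10.142 i$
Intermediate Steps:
$L{\left(P \right)} = 4 P^{2}$ ($L{\left(P \right)} = 2 P 2 P = 4 P^{2}$)
$t{\left(f,E \right)} = 0$
$x{\left(v,Y \right)} = \sqrt{16 + \frac{832}{Y}}$ ($x{\left(v,Y \right)} = \sqrt{4 \left(-4\right)^{2} \frac{13}{Y} + 16} = \sqrt{4 \cdot 16 \frac{13}{Y} + 16} = \sqrt{64 \frac{13}{Y} + 16} = \sqrt{\frac{832}{Y} + 16} = \sqrt{16 + \frac{832}{Y}}$)
$x{\left(65,-7 \right)} - \left(t{\left(1,4 \right)} + 2 \cdot 25\right) = 4 \sqrt{\frac{52 - 7}{-7}} - \left(0 + 2 \cdot 25\right) = 4 \sqrt{\left(- \frac{1}{7}\right) 45} - \left(0 + 50\right) = 4 \sqrt{- \frac{45}{7}} - 50 = 4 \frac{3 i \sqrt{35}}{7} - 50 = \frac{12 i \sqrt{35}}{7} - 50 = -50 + \frac{12 i \sqrt{35}}{7}$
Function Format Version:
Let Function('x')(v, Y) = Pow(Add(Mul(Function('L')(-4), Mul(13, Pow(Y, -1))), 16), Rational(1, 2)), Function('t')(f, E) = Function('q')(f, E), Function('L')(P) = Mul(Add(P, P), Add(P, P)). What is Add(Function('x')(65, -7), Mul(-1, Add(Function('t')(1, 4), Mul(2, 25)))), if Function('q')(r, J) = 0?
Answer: Add(-50, Mul(Rational(12, 7), I, Pow(35, Rational(1, 2)))) ≈ Add(-50.000, Mul(10.142, I))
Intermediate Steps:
Function('L')(P) = Mul(4, Pow(P, 2)) (Function('L')(P) = Mul(Mul(2, P), Mul(2, P)) = Mul(4, Pow(P, 2)))
Function('t')(f, E) = 0
Function('x')(v, Y) = Pow(Add(16, Mul(832, Pow(Y, -1))), Rational(1, 2)) (Function('x')(v, Y) = Pow(Add(Mul(Mul(4, Pow(-4, 2)), Mul(13, Pow(Y, -1))), 16), Rational(1, 2)) = Pow(Add(Mul(Mul(4, 16), Mul(13, Pow(Y, -1))), 16), Rational(1, 2)) = Pow(Add(Mul(64, Mul(13, Pow(Y, -1))), 16), Rational(1, 2)) = Pow(Add(Mul(832, Pow(Y, -1)), 16), Rational(1, 2)) = Pow(Add(16, Mul(832, Pow(Y, -1))), Rational(1, 2)))
Add(Function('x')(65, -7), Mul(-1, Add(Function('t')(1, 4), Mul(2, 25)))) = Add(Mul(4, Pow(Mul(Pow(-7, -1), Add(52, -7)), Rational(1, 2))), Mul(-1, Add(0, Mul(2, 25)))) = Add(Mul(4, Pow(Mul(Rational(-1, 7), 45), Rational(1, 2))), Mul(-1, Add(0, 50))) = Add(Mul(4, Pow(Rational(-45, 7), Rational(1, 2))), Mul(-1, 50)) = Add(Mul(4, Mul(Rational(3, 7), I, Pow(35, Rational(1, 2)))), -50) = Add(Mul(Rational(12, 7), I, Pow(35, Rational(1, 2))), -50) = Add(-50, Mul(Rational(12, 7), I, Pow(35, Rational(1, 2))))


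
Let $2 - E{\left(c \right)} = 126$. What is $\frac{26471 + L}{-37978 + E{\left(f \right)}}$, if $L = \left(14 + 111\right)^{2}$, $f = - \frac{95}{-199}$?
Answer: $- \frac{21048}{19051} \approx -1.1048$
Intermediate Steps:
$f = \frac{95}{199}$ ($f = \left(-95\right) \left(- \frac{1}{199}\right) = \frac{95}{199} \approx 0.47739$)
$E{\left(c \right)} = -124$ ($E{\left(c \right)} = 2 - 126 = -124$)
$L = 15625$ ($L = 125^{2} = 15625$)
$\frac{26471 + L}{-37978 + E{\left(f \right)}} = \frac{26471 + 15625}{-37978 - 124} = \frac{42096}{-38102} = 42096 \left(- \frac{1}{38102}\right) = - \frac{21048}{19051}$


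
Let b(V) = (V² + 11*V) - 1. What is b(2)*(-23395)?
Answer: -584875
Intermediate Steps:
b(V) = -1 + V² + 11*V
b(2)*(-23395) = (-1 + 2² + 11*2)*(-23395) = (-1 + 4 + 22)*(-23395) = 25*(-23395) = -584875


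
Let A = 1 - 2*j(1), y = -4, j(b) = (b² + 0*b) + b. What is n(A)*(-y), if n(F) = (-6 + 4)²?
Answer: 16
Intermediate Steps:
j(b) = b + b² (j(b) = (b² + 0) + b = b² + b = b + b²)
A = -3 (A = 1 - 2*(1 + 1) = 1 - 2*2 = 1 - 4 = -3)
n(F) = 4 (n(F) = (-2)² = 4)
n(A)*(-y) = 4*(-1*(-4)) = 4*4 = 16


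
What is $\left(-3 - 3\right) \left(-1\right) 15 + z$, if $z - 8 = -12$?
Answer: $86$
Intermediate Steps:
$z = -4$ ($z = 8 - 12 = -4$)
$\left(-3 - 3\right) \left(-1\right) 15 + z = \left(-3 - 3\right) \left(-1\right) 15 - 4 = \left(-6\right) \left(-1\right) 15 - 4 = 6 \cdot 15 - 4 = 90 - 4 = 86$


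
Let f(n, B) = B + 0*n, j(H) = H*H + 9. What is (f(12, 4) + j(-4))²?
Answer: 841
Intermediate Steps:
j(H) = 9 + H² (j(H) = H² + 9 = 9 + H²)
f(n, B) = B (f(n, B) = B + 0 = B)
(f(12, 4) + j(-4))² = (4 + (9 + (-4)²))² = (4 + (9 + 16))² = (4 + 25)² = 29² = 841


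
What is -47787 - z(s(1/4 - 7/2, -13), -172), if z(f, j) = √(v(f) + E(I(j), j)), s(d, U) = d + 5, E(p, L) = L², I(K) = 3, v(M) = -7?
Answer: -47787 - √29577 ≈ -47959.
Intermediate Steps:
s(d, U) = 5 + d
z(f, j) = √(-7 + j²)
-47787 - z(s(1/4 - 7/2, -13), -172) = -47787 - √(-7 + (-172)²) = -47787 - √(-7 + 29584) = -47787 - √29577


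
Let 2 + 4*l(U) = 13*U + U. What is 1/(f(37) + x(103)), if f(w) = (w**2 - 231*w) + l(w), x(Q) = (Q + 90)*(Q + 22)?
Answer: 1/17076 ≈ 5.8562e-5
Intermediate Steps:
x(Q) = (22 + Q)*(90 + Q) (x(Q) = (90 + Q)*(22 + Q) = (22 + Q)*(90 + Q))
l(U) = -1/2 + 7*U/2 (l(U) = -1/2 + (13*U + U)/4 = -1/2 + (14*U)/4 = -1/2 + 7*U/2)
f(w) = -1/2 + w**2 - 455*w/2 (f(w) = (w**2 - 231*w) + (-1/2 + 7*w/2) = -1/2 + w**2 - 455*w/2)
1/(f(37) + x(103)) = 1/((-1/2 + 37**2 - 455/2*37) + (1980 + 103**2 + 112*103)) = 1/((-1/2 + 1369 - 16835/2) + (1980 + 10609 + 11536)) = 1/(-7049 + 24125) = 1/17076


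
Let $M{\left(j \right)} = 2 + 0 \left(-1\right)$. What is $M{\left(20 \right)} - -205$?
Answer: $207$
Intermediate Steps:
$M{\left(j \right)} = 2$ ($M{\left(j \right)} = 2 + 0 = 2$)
$M{\left(20 \right)} - -205 = 2 - -205 = 2 + 205 = 207$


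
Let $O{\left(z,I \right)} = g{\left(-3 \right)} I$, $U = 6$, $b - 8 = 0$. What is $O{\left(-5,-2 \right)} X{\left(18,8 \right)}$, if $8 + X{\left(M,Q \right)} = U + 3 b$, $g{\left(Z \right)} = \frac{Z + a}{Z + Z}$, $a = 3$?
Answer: $0$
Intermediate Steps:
$b = 8$ ($b = 8 + 0 = 8$)
$g{\left(Z \right)} = \frac{3 + Z}{2 Z}$ ($g{\left(Z \right)} = \frac{Z + 3}{Z + Z} = \frac{3 + Z}{2 Z}$)
$X{\left(M,Q \right)} = 22$ ($X{\left(M,Q \right)} = -8 + \left(6 + 3 \cdot 8\right) = -8 + \left(6 + 24\right) = -8 + 30 = 22$)
$O{\left(z,I \right)} = 0$ ($O{\left(z,I \right)} = \frac{3 - 3}{2 \left(-3\right)} I = \frac{1}{2} \left(- \frac{1}{3}\right) 0 I = 0 I = 0$)
$O{\left(-5,-2 \right)} X{\left(18,8 \right)} = 0 \cdot 22 = 0$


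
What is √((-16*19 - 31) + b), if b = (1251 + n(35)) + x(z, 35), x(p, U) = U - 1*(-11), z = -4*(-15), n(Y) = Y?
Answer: √997 ≈ 31.575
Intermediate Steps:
z = 60
x(p, U) = 11 + U (x(p, U) = U + 11 = 11 + U)
b = 1332 (b = (1251 + 35) + (11 + 35) = 1286 + 46 = 1332)
√((-16*19 - 31) + b) = √((-16*19 - 31) + 1332) = √((-304 - 31) + 1332) = √(-335 + 1332) = √997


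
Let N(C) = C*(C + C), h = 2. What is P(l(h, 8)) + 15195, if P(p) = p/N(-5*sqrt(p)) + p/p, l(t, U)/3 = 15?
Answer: 759801/50 ≈ 15196.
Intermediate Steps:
l(t, U) = 45 (l(t, U) = 3*15 = 45)
N(C) = 2*C**2 (N(C) = C*(2*C) = 2*C**2)
P(p) = 51/50 (P(p) = p/((2*(-5*sqrt(p))**2)) + p/p = p/((2*(25*p))) + 1 = p/((50*p)) + 1 = p*(1/(50*p)) + 1 = 1/50 + 1 = 51/50)
P(l(h, 8)) + 15195 = 51/50 + 15195 = 759801/50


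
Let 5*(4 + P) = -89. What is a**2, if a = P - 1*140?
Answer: 654481/25 ≈ 26179.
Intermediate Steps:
P = -109/5 (P = -4 + (1/5)*(-89) = -4 - 89/5 = -109/5 ≈ -21.800)
a = -809/5 (a = -109/5 - 1*140 = -109/5 - 140 = -809/5 ≈ -161.80)
a**2 = (-809/5)**2 = 654481/25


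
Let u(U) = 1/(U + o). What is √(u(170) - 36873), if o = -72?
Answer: I*√7227106/14 ≈ 192.02*I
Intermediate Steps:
u(U) = 1/(-72 + U) (u(U) = 1/(U - 72) = 1/(-72 + U))
√(u(170) - 36873) = √(1/(-72 + 170) - 36873) = √(1/98 - 36873) = √(-3613553/98) = I*√7227106/14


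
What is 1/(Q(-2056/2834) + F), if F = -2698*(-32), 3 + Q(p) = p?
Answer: 1417/122332833 ≈ 1.1583e-5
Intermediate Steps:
Q(p) = -3 + p
F = 86336
1/(Q(-2056/2834) + F) = 1/((-3 - 2056/2834) + 86336) = 1/((-3 - 2056*1/2834) + 86336) = 1/((-3 - 1028/1417) + 86336) = 1/(-5279/1417 + 86336) = 1/(122332833/1417) = 1417/122332833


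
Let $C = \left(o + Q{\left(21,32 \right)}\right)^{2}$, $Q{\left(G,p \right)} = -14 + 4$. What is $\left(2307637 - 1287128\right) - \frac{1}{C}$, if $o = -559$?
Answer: $\frac{330401014348}{323761} \approx 1.0205 \cdot 10^{6}$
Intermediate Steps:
$Q{\left(G,p \right)} = -10$
$C = 323761$ ($C = \left(-559 - 10\right)^{2} = \left(-569\right)^{2} = 323761$)
$\left(2307637 - 1287128\right) - \frac{1}{C} = \left(2307637 - 1287128\right) - \frac{1}{323761} = 1020509 - \frac{1}{323761} = \frac{330401014348}{323761}$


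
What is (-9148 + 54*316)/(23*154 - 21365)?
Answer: -7916/17823 ≈ -0.44415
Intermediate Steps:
(-9148 + 54*316)/(23*154 - 21365) = (-9148 + 17064)/(3542 - 21365) = 7916/(-17823) = 7916*(-1/17823) = -7916/17823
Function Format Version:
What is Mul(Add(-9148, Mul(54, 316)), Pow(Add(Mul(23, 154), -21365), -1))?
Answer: Rational(-7916, 17823) ≈ -0.44415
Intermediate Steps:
Mul(Add(-9148, Mul(54, 316)), Pow(Add(Mul(23, 154), -21365), -1)) = Mul(Add(-9148, 17064), Pow(Add(3542, -21365), -1)) = Mul(7916, Pow(-17823, -1)) = Mul(7916, Rational(-1, 17823)) = Rational(-7916, 17823)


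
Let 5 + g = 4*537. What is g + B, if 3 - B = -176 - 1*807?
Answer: 3129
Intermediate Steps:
B = 986 (B = 3 - (-176 - 1*807) = 3 - (-176 - 807) = 3 - 1*(-983) = 3 + 983 = 986)
g = 2143 (g = -5 + 4*537 = -5 + 2148 = 2143)
g + B = 2143 + 986 = 3129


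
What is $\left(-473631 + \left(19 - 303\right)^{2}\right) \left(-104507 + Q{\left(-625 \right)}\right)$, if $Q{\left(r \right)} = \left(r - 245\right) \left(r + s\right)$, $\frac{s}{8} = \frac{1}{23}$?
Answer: $- \frac{3967329806275}{23} \approx -1.7249 \cdot 10^{11}$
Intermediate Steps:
$s = \frac{8}{23} \approx 0.34783$
$Q{\left(r \right)} = \left(-245 + r\right) \left(\frac{8}{23} + r\right)$ ($Q{\left(r \right)} = \left(r - 245\right) \left(r + \frac{8}{23}\right) = \left(-245 + r\right) \left(\frac{8}{23} + r\right)$)
$\left(-473631 + \left(19 - 303\right)^{2}\right) \left(-104507 + Q{\left(-625 \right)}\right) = \left(-473631 + \left(19 - 303\right)^{2}\right) \left(-104507 - \left(- \frac{3514915}{23} - 390625\right)\right) = \left(-473631 + \left(-284\right)^{2}\right) \left(-104507 + \left(- \frac{1960}{23} + 390625 + \frac{3516875}{23}\right)\right) = \left(-473631 + 80656\right) \left(-104507 + \frac{12499290}{23}\right) = \left(-392975\right) \frac{10095629}{23} = - \frac{3967329806275}{23}$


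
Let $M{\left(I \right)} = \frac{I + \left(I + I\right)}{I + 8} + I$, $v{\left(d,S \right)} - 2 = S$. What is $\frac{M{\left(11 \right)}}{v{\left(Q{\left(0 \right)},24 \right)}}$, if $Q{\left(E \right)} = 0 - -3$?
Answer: $\frac{121}{247} \approx 0.48988$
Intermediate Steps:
$Q{\left(E \right)} = 3$ ($Q{\left(E \right)} = 0 + 3 = 3$)
$v{\left(d,S \right)} = 2 + S$
$M{\left(I \right)} = I + \frac{3 I}{8 + I}$ ($M{\left(I \right)} = \frac{I + 2 I}{8 + I} + I = \frac{3 I}{8 + I} + I = I + \frac{3 I}{8 + I}$)
$\frac{M{\left(11 \right)}}{v{\left(Q{\left(0 \right)},24 \right)}} = \frac{11 \frac{1}{8 + 11} \left(11 + 11\right)}{2 + 24} = \frac{11 \cdot \frac{1}{19} \cdot 22}{26} = 11 \cdot \frac{1}{19} \cdot 22 \cdot \frac{1}{26} = \frac{242}{19} \cdot \frac{1}{26} = \frac{121}{247}$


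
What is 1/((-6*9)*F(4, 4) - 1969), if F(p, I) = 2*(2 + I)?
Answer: -1/2617 ≈ -0.00038212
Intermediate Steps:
F(p, I) = 4 + 2*I
1/((-6*9)*F(4, 4) - 1969) = 1/((-6*9)*(4 + 2*4) - 1969) = 1/(-54*(4 + 8) - 1969) = 1/(-54*12 - 1969) = 1/(-648 - 1969) = 1/(-2617) = -1/2617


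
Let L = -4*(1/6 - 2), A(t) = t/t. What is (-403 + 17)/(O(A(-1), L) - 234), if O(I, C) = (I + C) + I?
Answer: 579/337 ≈ 1.7181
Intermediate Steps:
A(t) = 1
L = 22/3 (L = -4*(1/6 - 2) = -4*(-11/6) = 22/3 ≈ 7.3333)
O(I, C) = C + 2*I (O(I, C) = (C + I) + I = C + 2*I)
(-403 + 17)/(O(A(-1), L) - 234) = (-403 + 17)/((22/3 + 2*1) - 234) = -386/((22/3 + 2) - 234) = -386/(28/3 - 234) = -386/(-674/3) = -386*(-3/674) = 579/337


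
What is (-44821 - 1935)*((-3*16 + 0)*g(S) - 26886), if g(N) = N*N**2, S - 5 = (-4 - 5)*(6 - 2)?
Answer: -65602501992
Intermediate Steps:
S = -31 (S = 5 + (-4 - 5)*(6 - 2) = 5 - 9*4 = 5 - 36 = -31)
g(N) = N**3
(-44821 - 1935)*((-3*16 + 0)*g(S) - 26886) = (-44821 - 1935)*((-3*16 + 0)*(-31)**3 - 26886) = -46756*((-48 + 0)*(-29791) - 26886) = -46756*(-48*(-29791) - 26886) = -46756*(1429968 - 26886) = -46756*1403082 = -65602501992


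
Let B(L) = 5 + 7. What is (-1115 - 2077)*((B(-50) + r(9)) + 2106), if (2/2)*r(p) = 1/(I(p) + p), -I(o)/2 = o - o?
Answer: -20283032/3 ≈ -6.7610e+6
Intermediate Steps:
B(L) = 12
I(o) = 0 (I(o) = -2*(o - o) = -2*0 = 0)
r(p) = 1/p (r(p) = 1/(0 + p) = 1/p)
(-1115 - 2077)*((B(-50) + r(9)) + 2106) = (-1115 - 2077)*((12 + 1/9) + 2106) = -3192*((12 + 1/9) + 2106) = -3192*(109/9 + 2106) = -3192*19063/9 = -20283032/3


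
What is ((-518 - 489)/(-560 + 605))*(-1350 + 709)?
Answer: 645487/45 ≈ 14344.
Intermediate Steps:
((-518 - 489)/(-560 + 605))*(-1350 + 709) = -1007/45*(-641) = 645487/45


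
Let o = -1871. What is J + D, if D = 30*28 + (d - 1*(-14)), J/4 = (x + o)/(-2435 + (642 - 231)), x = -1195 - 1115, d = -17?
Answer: 427703/506 ≈ 845.26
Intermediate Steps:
x = -2310
J = 4181/506 (J = 4*((-2310 - 1871)/(-2435 + (642 - 231))) = 4*(-4181/(-2435 + 411)) = 4*(-4181/(-2024)) = 4*(-4181*(-1/2024)) = 4*(4181/2024) = 4181/506 ≈ 8.2628)
D = 837 (D = 30*28 + (-17 - 1*(-14)) = 840 + (-17 + 14) = 840 - 3 = 837)
J + D = 4181/506 + 837 = 427703/506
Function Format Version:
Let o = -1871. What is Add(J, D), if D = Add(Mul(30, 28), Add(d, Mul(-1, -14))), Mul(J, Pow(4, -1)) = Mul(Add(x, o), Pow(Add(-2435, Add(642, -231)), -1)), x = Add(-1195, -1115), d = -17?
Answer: Rational(427703, 506) ≈ 845.26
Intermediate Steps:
x = -2310
J = Rational(4181, 506) (J = Mul(4, Mul(Add(-2310, -1871), Pow(Add(-2435, Add(642, -231)), -1))) = Mul(4, Mul(-4181, Pow(Add(-2435, 411), -1))) = Mul(4, Mul(-4181, Pow(-2024, -1))) = Mul(4, Mul(-4181, Rational(-1, 2024))) = Mul(4, Rational(4181, 2024)) = Rational(4181, 506) ≈ 8.2628)
D = 837 (D = Add(Mul(30, 28), Add(-17, Mul(-1, -14))) = Add(840, Add(-17, 14)) = Add(840, -3) = 837)
Add(J, D) = Add(Rational(4181, 506), 837) = Rational(427703, 506)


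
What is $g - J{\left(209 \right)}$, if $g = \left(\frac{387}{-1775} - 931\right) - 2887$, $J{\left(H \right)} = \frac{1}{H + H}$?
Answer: $- \frac{2832928641}{741950} \approx -3818.2$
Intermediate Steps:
$J{\left(H \right)} = \frac{1}{2 H}$
$g = - \frac{6777337}{1775}$ ($g = \left(387 \left(- \frac{1}{1775}\right) - 931\right) - 2887 = \left(- \frac{387}{1775} - 931\right) - 2887 = - \frac{1652912}{1775} - 2887 = - \frac{6777337}{1775} \approx -3818.2$)
$g - J{\left(209 \right)} = - \frac{6777337}{1775} - \frac{1}{2 \cdot 209} = - \frac{6777337}{1775} - \frac{1}{2} \cdot \frac{1}{209} = - \frac{6777337}{1775} - \frac{1}{418} = - \frac{2832928641}{741950}$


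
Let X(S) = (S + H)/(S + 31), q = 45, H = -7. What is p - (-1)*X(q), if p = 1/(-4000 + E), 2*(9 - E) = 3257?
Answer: 11235/22478 ≈ 0.49982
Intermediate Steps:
E = -3239/2 (E = 9 - 1/2*3257 = 9 - 3257/2 = -3239/2 ≈ -1619.5)
p = -2/11239 (p = 1/(-4000 - 3239/2) = 1/(-11239/2) = -2/11239 ≈ -0.00017795)
X(S) = (-7 + S)/(31 + S) (X(S) = (S - 7)/(S + 31) = (-7 + S)/(31 + S))
p - (-1)*X(q) = -2/11239 - (-1)*(-7 + 45)/(31 + 45) = -2/11239 - (-1)*38/76 = -2/11239 - (-1)*(1/76)*38 = -2/11239 - (-1)/2 = -2/11239 - 1*(-1/2) = -2/11239 + 1/2 = 11235/22478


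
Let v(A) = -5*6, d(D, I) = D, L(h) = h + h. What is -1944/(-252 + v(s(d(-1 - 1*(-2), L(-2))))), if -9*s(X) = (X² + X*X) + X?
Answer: 324/47 ≈ 6.8936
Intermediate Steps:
L(h) = 2*h
s(X) = -2*X²/9 - X/9 (s(X) = -((X² + X*X) + X)/9 = -((X² + X²) + X)/9 = -(2*X² + X)/9 = -(X + 2*X²)/9 = -2*X²/9 - X/9)
v(A) = -30 (v(A) = -1*30 = -30)
-1944/(-252 + v(s(d(-1 - 1*(-2), L(-2))))) = -1944/(-252 - 30) = -1944/(-282) = -1/282*(-1944) = 324/47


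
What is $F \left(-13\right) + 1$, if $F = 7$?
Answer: $-90$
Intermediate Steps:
$F \left(-13\right) + 1 = 7 \left(-13\right) + 1 = -91 + 1 = -90$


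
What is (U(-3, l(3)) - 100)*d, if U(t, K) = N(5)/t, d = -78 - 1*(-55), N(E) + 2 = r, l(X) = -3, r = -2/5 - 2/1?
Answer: 33994/15 ≈ 2266.3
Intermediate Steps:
r = -12/5 (r = -2*1/5 - 2/1 = -2/5 - 2*1 = -2/5 - 2 = -12/5 ≈ -2.4000)
N(E) = -22/5 (N(E) = -2 - 12/5 = -22/5)
d = -23 (d = -78 + 55 = -23)
U(t, K) = -22/(5*t)
(U(-3, l(3)) - 100)*d = (-22/5/(-3) - 100)*(-23) = (-22/5*(-1/3) - 100)*(-23) = (22/15 - 100)*(-23) = -1478/15*(-23) = 33994/15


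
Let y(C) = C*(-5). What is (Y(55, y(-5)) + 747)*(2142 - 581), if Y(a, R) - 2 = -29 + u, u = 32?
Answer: 1173872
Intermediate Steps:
y(C) = -5*C
Y(a, R) = 5 (Y(a, R) = 2 + (-29 + 32) = 2 + 3 = 5)
(Y(55, y(-5)) + 747)*(2142 - 581) = (5 + 747)*(2142 - 581) = 752*1561 = 1173872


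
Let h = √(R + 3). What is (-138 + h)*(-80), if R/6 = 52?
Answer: 11040 - 240*√35 ≈ 9620.1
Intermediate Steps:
R = 312 (R = 6*52 = 312)
h = 3*√35 (h = √(312 + 3) = √315 = 3*√35 ≈ 17.748)
(-138 + h)*(-80) = (-138 + 3*√35)*(-80) = 11040 - 240*√35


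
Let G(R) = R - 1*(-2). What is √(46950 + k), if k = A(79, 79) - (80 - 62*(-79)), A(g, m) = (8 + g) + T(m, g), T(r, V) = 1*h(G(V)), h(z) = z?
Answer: 14*√215 ≈ 205.28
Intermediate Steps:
G(R) = 2 + R (G(R) = R + 2 = 2 + R)
T(r, V) = 2 + V (T(r, V) = 1*(2 + V) = 2 + V)
A(g, m) = 10 + 2*g (A(g, m) = (8 + g) + (2 + g) = 10 + 2*g)
k = -4810 (k = (10 + 2*79) - (80 - 62*(-79)) = (10 + 158) - (80 + 4898) = 168 - 1*4978 = 168 - 4978 = -4810)
√(46950 + k) = √(46950 - 4810) = √42140 = 14*√215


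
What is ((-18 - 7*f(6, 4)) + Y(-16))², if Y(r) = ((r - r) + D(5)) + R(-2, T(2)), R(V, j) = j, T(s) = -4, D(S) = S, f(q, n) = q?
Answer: 3481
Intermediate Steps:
Y(r) = 1 (Y(r) = ((r - r) + 5) - 4 = (0 + 5) - 4 = 5 - 4 = 1)
((-18 - 7*f(6, 4)) + Y(-16))² = ((-18 - 7*6) + 1)² = ((-18 - 42) + 1)² = (-60 + 1)² = (-59)² = 3481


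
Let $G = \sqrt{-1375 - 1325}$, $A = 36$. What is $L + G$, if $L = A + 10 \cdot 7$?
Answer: $106 + 30 i \sqrt{3} \approx 106.0 + 51.962 i$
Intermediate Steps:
$G = 30 i \sqrt{3}$ ($G = \sqrt{-2700} = 30 i \sqrt{3} \approx 51.962 i$)
$L = 106$ ($L = 36 + 10 \cdot 7 = 36 + 70 = 106$)
$L + G = 106 + 30 i \sqrt{3}$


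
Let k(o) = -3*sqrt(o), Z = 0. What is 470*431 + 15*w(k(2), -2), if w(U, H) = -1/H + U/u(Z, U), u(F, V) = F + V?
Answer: 405185/2 ≈ 2.0259e+5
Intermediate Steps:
w(U, H) = 1 - 1/H (w(U, H) = -1/H + U/(0 + U) = -1/H + U/U = -1/H + 1 = 1 - 1/H)
470*431 + 15*w(k(2), -2) = 470*431 + 15*((-1 - 2)/(-2)) = 202570 + 15*(-1/2*(-3)) = 202570 + 15*(3/2) = 202570 + 45/2 = 405185/2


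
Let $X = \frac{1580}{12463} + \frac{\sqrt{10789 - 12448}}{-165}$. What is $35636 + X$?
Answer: $\frac{444133048}{12463} - \frac{i \sqrt{1659}}{165} \approx 35636.0 - 0.24685 i$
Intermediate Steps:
$X = \frac{1580}{12463} - \frac{i \sqrt{1659}}{165}$ ($X = 1580 \cdot \frac{1}{12463} + \sqrt{-1659} \left(- \frac{1}{165}\right) = \frac{1580}{12463} + i \sqrt{1659} \left(- \frac{1}{165}\right) = \frac{1580}{12463} - \frac{i \sqrt{1659}}{165} \approx 0.12678 - 0.24685 i$)
$35636 + X = 35636 + \left(\frac{1580}{12463} - \frac{i \sqrt{1659}}{165}\right) = \frac{444133048}{12463} - \frac{i \sqrt{1659}}{165}$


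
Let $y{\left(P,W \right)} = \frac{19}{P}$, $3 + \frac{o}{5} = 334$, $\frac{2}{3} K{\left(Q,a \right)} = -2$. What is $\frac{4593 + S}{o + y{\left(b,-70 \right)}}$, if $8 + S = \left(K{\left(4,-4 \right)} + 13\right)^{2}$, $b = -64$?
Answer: $\frac{299840}{105901} \approx 2.8313$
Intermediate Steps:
$K{\left(Q,a \right)} = -3$ ($K{\left(Q,a \right)} = \frac{3}{2} \left(-2\right) = -3$)
$S = 92$ ($S = -8 + \left(-3 + 13\right)^{2} = -8 + 10^{2} = -8 + 100 = 92$)
$o = 1655$ ($o = -15 + 5 \cdot 334 = -15 + 1670 = 1655$)
$\frac{4593 + S}{o + y{\left(b,-70 \right)}} = \frac{4593 + 92}{1655 + \frac{19}{-64}} = \frac{4685}{1655 + 19 \left(- \frac{1}{64}\right)} = \frac{4685}{1655 - \frac{19}{64}} = \frac{4685}{\frac{105901}{64}} = 4685 \cdot \frac{64}{105901} = \frac{299840}{105901}$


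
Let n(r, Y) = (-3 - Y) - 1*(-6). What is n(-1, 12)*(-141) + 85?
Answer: 1354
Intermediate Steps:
n(r, Y) = 3 - Y (n(r, Y) = (-3 - Y) + 6 = 3 - Y)
n(-1, 12)*(-141) + 85 = (3 - 1*12)*(-141) + 85 = (3 - 12)*(-141) + 85 = -9*(-141) + 85 = 1269 + 85 = 1354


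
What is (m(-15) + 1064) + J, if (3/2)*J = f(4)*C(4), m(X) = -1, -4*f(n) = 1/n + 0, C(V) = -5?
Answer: 25517/24 ≈ 1063.2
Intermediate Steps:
f(n) = -1/(4*n) (f(n) = -(1/n + 0)/4 = -1/(4*n))
J = 5/24 (J = 2*(-¼/4*(-5))/3 = 2*(-¼*¼*(-5))/3 = 2*(-1/16*(-5))/3 = (⅔)*(5/16) = 5/24 ≈ 0.20833)
(m(-15) + 1064) + J = (-1 + 1064) + 5/24 = 1063 + 5/24 = 25517/24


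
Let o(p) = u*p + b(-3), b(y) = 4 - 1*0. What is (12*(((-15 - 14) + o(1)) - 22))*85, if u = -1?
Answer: -48960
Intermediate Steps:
b(y) = 4 (b(y) = 4 + 0 = 4)
o(p) = 4 - p (o(p) = -p + 4 = 4 - p)
(12*(((-15 - 14) + o(1)) - 22))*85 = (12*(((-15 - 14) + (4 - 1*1)) - 22))*85 = (12*((-29 + (4 - 1)) - 22))*85 = (12*((-29 + 3) - 22))*85 = (12*(-26 - 22))*85 = (12*(-48))*85 = -576*85 = -48960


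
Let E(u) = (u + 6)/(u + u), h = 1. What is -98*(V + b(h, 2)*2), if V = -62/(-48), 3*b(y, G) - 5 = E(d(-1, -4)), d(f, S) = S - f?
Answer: -5047/12 ≈ -420.58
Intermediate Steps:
E(u) = (6 + u)/(2*u) (E(u) = (6 + u)/((2*u)) = (6 + u)*(1/(2*u)) = (6 + u)/(2*u))
b(y, G) = 3/2 (b(y, G) = 5/3 + ((6 + (-4 - 1*(-1)))/(2*(-4 - 1*(-1))))/3 = 5/3 + ((6 + (-4 + 1))/(2*(-4 + 1)))/3 = 5/3 + ((1/2)*(6 - 3)/(-3))/3 = 5/3 + ((1/2)*(-1/3)*3)/3 = 5/3 + (1/3)*(-1/2) = 5/3 - 1/6 = 3/2)
V = 31/24 (V = -62*(-1/48) = 31/24 ≈ 1.2917)
-98*(V + b(h, 2)*2) = -98*(31/24 + (3/2)*2) = -98*(31/24 + 3) = -98*103/24 = -5047/12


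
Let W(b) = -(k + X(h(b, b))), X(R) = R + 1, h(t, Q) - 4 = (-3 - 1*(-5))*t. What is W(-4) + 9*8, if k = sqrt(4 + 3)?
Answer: 75 - sqrt(7) ≈ 72.354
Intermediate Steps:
k = sqrt(7) ≈ 2.6458
h(t, Q) = 4 + 2*t (h(t, Q) = 4 + (-3 - 1*(-5))*t = 4 + (-3 + 5)*t = 4 + 2*t)
X(R) = 1 + R
W(b) = -5 - sqrt(7) - 2*b (W(b) = -(sqrt(7) + (1 + (4 + 2*b))) = -(sqrt(7) + (5 + 2*b)) = -(5 + sqrt(7) + 2*b) = -5 - sqrt(7) - 2*b)
W(-4) + 9*8 = (-5 - sqrt(7) - 2*(-4)) + 9*8 = (-5 - sqrt(7) + 8) + 72 = (3 - sqrt(7)) + 72 = 75 - sqrt(7)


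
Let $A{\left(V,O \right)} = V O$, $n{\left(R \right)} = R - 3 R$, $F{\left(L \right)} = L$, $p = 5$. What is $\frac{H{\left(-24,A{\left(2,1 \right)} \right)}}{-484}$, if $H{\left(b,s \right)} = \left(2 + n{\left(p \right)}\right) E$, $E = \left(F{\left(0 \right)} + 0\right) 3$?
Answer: $0$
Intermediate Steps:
$E = 0$ ($E = \left(0 + 0\right) 3 = 0 \cdot 3 = 0$)
$n{\left(R \right)} = - 2 R$
$A{\left(V,O \right)} = O V$
$H{\left(b,s \right)} = 0$ ($H{\left(b,s \right)} = \left(2 - 10\right) 0 = \left(-8\right) 0 = 0$)
$\frac{H{\left(-24,A{\left(2,1 \right)} \right)}}{-484} = \frac{0}{-484} = 0 \left(- \frac{1}{484}\right) = 0$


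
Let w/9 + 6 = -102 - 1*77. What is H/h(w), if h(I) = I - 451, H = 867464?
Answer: -216866/529 ≈ -409.95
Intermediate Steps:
w = -1665 (w = -54 + 9*(-102 - 1*77) = -54 + 9*(-102 - 77) = -54 + 9*(-179) = -54 - 1611 = -1665)
h(I) = -451 + I
H/h(w) = 867464/(-451 - 1665) = 867464/(-2116) = 867464*(-1/2116) = -216866/529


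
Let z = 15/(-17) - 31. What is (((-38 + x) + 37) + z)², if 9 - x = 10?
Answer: 331776/289 ≈ 1148.0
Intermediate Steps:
x = -1 (x = 9 - 1*10 = 9 - 10 = -1)
z = -542/17 (z = 15*(-1/17) - 31 = -15/17 - 31 = -542/17 ≈ -31.882)
(((-38 + x) + 37) + z)² = (((-38 - 1) + 37) - 542/17)² = ((-39 + 37) - 542/17)² = (-2 - 542/17)² = (-576/17)² = 331776/289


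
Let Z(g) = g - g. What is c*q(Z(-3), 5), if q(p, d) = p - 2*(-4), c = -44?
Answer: -352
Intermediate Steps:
Z(g) = 0
q(p, d) = 8 + p (q(p, d) = p + 8 = 8 + p)
c*q(Z(-3), 5) = -44*(8 + 0) = -44*8 = -352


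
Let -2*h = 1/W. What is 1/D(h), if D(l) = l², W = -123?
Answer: 60516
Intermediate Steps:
h = 1/246 (h = -½/(-123) = -½*(-1/123) = 1/246 ≈ 0.0040650)
1/D(h) = 1/((1/246)²) = 1/(1/60516) = 60516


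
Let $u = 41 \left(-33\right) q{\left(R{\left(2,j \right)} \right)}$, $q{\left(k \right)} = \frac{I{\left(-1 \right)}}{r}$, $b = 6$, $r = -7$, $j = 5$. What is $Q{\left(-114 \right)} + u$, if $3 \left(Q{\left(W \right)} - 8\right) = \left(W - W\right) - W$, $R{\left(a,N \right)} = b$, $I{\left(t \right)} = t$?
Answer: $- \frac{1031}{7} \approx -147.29$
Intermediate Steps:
$R{\left(a,N \right)} = 6$
$Q{\left(W \right)} = 8 - \frac{W}{3}$ ($Q{\left(W \right)} = 8 + \frac{\left(W - W\right) - W}{3} = 8 + \frac{0 - W}{3} = 8 + \frac{\left(-1\right) W}{3} = 8 - \frac{W}{3}$)
$q{\left(k \right)} = \frac{1}{7}$ ($q{\left(k \right)} = - \frac{1}{-7} = \left(-1\right) \left(- \frac{1}{7}\right) = \frac{1}{7}$)
$u = - \frac{1353}{7}$ ($u = 41 \left(-33\right) \frac{1}{7} = \left(-1353\right) \frac{1}{7} = - \frac{1353}{7} \approx -193.29$)
$Q{\left(-114 \right)} + u = \left(8 - -38\right) - \frac{1353}{7} = \left(8 + 38\right) - \frac{1353}{7} = 46 - \frac{1353}{7} = - \frac{1031}{7}$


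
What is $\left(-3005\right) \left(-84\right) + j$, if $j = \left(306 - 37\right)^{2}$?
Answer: $324781$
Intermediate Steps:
$j = 72361$ ($j = 269^{2} = 72361$)
$\left(-3005\right) \left(-84\right) + j = \left(-3005\right) \left(-84\right) + 72361 = 252420 + 72361 = 324781$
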